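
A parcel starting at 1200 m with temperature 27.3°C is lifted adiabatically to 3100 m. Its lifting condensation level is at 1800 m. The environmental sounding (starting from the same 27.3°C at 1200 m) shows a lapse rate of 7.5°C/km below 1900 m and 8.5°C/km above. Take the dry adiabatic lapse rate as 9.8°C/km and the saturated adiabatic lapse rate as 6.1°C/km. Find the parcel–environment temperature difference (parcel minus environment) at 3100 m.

+1.64°C (parcel warmer than environment)

Parcel:
  1200–1800 m, dry: Δz = 0.6 km ⇒ ΔT = -5.88°C; T = 21.42°C
  1800–3100 m, saturated: Δz = 1.3 km ⇒ ΔT = -7.93°C; T = 13.49°C
Environment:
  1200–1900 m, environment, lower layer: Δz = 0.7 km ⇒ ΔT = -5.25°C; T = 22.05°C
  1900–3100 m, environment, upper layer: Δz = 1.2 km ⇒ ΔT = -10.2°C; T = 11.85°C
T_parcel − T_env = 13.49 − 11.85 = +1.64°C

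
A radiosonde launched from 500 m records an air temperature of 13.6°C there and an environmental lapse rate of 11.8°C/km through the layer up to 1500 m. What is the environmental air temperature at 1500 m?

1.8°C

From 500 m to 1500 m (environmental): cools by 11.8 × 1 = 11.8°C, giving 1.8°C.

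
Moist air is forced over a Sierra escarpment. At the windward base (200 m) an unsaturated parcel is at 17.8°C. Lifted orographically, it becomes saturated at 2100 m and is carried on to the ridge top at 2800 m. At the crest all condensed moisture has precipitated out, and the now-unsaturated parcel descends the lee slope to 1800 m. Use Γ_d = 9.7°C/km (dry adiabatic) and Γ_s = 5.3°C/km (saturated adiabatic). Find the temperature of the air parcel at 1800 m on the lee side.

200–2100 m, dry: Δz = 1.9 km ⇒ ΔT = -18.43°C; T = -0.63°C
2100–2800 m, saturated: Δz = 0.7 km ⇒ ΔT = -3.71°C; T = -4.34°C
2800–1800 m, dry descent: Δz = 1 km ⇒ ΔT = +9.7°C; T = 5.36°C

5.36°C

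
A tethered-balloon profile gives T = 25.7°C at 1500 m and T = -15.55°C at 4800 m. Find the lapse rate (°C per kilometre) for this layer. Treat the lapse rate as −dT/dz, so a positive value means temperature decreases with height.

Γ = −ΔT/Δz = (25.7 − (-15.55)) / (4800 − 1500) m
  = 41.25°C / 3.3 km = 12.5°C/km

12.5°C/km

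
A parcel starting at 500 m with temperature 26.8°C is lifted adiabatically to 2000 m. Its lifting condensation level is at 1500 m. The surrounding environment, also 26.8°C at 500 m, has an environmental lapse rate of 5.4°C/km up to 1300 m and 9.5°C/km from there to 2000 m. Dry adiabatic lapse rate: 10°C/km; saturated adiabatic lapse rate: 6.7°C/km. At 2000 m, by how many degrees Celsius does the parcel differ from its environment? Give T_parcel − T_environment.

Parcel:
  Dry to 1500 m: -10 × 1 km = -10°C, so T = 16.8°C.
  Saturated to 2000 m: -6.7 × 0.5 km = -3.35°C, so T = 13.45°C.
Environment:
  Environment, lower layer to 1300 m: -5.4 × 0.8 km = -4.32°C, so T = 22.48°C.
  Environment, upper layer to 2000 m: -9.5 × 0.7 km = -6.65°C, so T = 15.83°C.
T_parcel − T_env = 13.45 − 15.83 = -2.38°C

-2.38°C (parcel cooler than environment)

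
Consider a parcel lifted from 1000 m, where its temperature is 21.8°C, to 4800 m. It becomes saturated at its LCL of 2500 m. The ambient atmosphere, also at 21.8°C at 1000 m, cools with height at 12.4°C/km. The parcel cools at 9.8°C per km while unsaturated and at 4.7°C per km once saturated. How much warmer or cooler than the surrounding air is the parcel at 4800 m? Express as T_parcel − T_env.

Parcel:
  From 1000 m to 2500 m (dry): cools by 9.8 × 1.5 = 14.7°C, giving 7.1°C.
  From 2500 m to 4800 m (saturated): cools by 4.7 × 2.3 = 10.81°C, giving -3.71°C.
Environment:
  From 1000 m to 4800 m (environment): cools by 12.4 × 3.8 = 47.12°C, giving -25.32°C.
T_parcel − T_env = -3.71 − (-25.32) = +21.61°C

+21.61°C (parcel warmer than environment)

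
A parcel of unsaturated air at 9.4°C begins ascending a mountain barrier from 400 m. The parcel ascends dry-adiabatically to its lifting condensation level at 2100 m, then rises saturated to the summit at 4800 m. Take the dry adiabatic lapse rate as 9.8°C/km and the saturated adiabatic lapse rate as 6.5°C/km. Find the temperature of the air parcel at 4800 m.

-24.81°C

400–2100 m, dry: Δz = 1.7 km ⇒ ΔT = -16.66°C; T = -7.26°C
2100–4800 m, saturated: Δz = 2.7 km ⇒ ΔT = -17.55°C; T = -24.81°C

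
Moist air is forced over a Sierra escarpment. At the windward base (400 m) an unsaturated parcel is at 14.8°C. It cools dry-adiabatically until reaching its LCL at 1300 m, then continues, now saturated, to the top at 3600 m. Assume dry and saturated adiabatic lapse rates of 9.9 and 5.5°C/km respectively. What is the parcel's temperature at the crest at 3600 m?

-6.76°C

400 → 1300 m (dry, 9.9°C/km): ΔT = -9.9 × 0.9 = -8.91°C → T = 5.89°C
1300 → 3600 m (saturated, 5.5°C/km): ΔT = -5.5 × 2.3 = -12.65°C → T = -6.76°C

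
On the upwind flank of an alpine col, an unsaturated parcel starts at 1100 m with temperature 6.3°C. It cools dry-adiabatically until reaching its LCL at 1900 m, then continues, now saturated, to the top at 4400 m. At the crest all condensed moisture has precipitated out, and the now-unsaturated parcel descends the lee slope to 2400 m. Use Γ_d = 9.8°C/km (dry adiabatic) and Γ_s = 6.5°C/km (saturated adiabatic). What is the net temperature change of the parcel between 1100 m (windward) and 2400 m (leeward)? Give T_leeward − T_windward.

-4.49°C

From 1100 m to 1900 m (dry): cools by 9.8 × 0.8 = 7.84°C, giving -1.54°C.
From 1900 m to 4400 m (saturated): cools by 6.5 × 2.5 = 16.25°C, giving -17.79°C.
From 4400 m to 2400 m (dry descent): warms by 9.8 × 2 = 19.6°C, giving 1.81°C.
Net change vs windward start: 1.81 − 6.3 = -4.49°C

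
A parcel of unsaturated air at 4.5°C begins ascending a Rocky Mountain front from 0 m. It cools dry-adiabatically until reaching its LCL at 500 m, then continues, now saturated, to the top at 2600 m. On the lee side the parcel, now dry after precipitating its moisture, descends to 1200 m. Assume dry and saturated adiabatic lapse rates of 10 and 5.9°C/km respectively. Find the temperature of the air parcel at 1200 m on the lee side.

From 0 m to 500 m (dry): cools by 10 × 0.5 = 5°C, giving -0.5°C.
From 500 m to 2600 m (saturated): cools by 5.9 × 2.1 = 12.39°C, giving -12.89°C.
From 2600 m to 1200 m (dry descent): warms by 10 × 1.4 = 14°C, giving 1.11°C.

1.11°C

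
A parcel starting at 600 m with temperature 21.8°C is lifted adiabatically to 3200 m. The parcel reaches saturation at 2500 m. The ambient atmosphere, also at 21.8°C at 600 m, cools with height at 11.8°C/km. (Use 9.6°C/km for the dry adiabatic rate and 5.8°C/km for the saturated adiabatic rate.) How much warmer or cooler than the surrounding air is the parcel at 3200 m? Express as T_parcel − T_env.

+8.38°C (parcel warmer than environment)

Parcel:
  From 600 m to 2500 m (dry): cools by 9.6 × 1.9 = 18.24°C, giving 3.56°C.
  From 2500 m to 3200 m (saturated): cools by 5.8 × 0.7 = 4.06°C, giving -0.5°C.
Environment:
  From 600 m to 3200 m (environment): cools by 11.8 × 2.6 = 30.68°C, giving -8.88°C.
T_parcel − T_env = -0.5 − (-8.88) = +8.38°C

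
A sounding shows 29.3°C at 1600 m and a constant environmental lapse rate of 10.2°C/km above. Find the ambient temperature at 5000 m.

1600–5000 m, environmental: Δz = 3.4 km ⇒ ΔT = -34.68°C; T = -5.38°C

-5.38°C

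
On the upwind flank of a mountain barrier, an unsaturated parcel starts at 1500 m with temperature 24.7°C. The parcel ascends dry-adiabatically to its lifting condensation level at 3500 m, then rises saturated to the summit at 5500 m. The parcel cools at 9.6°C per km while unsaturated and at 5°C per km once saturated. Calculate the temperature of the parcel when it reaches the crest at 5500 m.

-4.5°C

1500–3500 m, dry: Δz = 2 km ⇒ ΔT = -19.2°C; T = 5.5°C
3500–5500 m, saturated: Δz = 2 km ⇒ ΔT = -10°C; T = -4.5°C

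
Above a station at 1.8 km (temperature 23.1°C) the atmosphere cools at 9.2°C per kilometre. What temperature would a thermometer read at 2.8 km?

From 1800 m to 2800 m (environmental): cools by 9.2 × 1 = 9.2°C, giving 13.9°C.

13.9°C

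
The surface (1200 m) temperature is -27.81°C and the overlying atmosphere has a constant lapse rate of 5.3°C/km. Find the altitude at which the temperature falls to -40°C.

Height above start = (-27.81 − (-40)) / 5.3 = 2.3 km
Altitude = 1200 m + 2300 m = 3500 m

3500 m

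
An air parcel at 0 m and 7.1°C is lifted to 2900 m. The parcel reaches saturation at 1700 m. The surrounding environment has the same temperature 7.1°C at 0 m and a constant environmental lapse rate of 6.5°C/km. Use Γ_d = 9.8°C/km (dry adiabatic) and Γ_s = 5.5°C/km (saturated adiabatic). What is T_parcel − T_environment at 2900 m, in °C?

Parcel:
  0 → 1700 m (dry, 9.8°C/km): ΔT = -9.8 × 1.7 = -16.66°C → T = -9.56°C
  1700 → 2900 m (saturated, 5.5°C/km): ΔT = -5.5 × 1.2 = -6.6°C → T = -16.16°C
Environment:
  0 → 2900 m (environment, 6.5°C/km): ΔT = -6.5 × 2.9 = -18.85°C → T = -11.75°C
T_parcel − T_env = -16.16 − (-11.75) = -4.41°C

-4.41°C (parcel cooler than environment)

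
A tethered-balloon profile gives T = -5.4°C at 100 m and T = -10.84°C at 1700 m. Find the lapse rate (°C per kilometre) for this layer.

Γ = −ΔT/Δz = (-5.4 − (-10.84)) / (1700 − 100) m
  = 5.44°C / 1.6 km = 3.4°C/km

3.4°C/km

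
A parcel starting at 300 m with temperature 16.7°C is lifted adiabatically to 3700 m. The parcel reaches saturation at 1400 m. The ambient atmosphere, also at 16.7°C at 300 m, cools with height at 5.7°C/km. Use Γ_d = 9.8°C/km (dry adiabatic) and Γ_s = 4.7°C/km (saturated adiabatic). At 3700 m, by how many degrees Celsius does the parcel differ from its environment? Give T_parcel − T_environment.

Parcel:
  From 300 m to 1400 m (dry): cools by 9.8 × 1.1 = 10.78°C, giving 5.92°C.
  From 1400 m to 3700 m (saturated): cools by 4.7 × 2.3 = 10.81°C, giving -4.89°C.
Environment:
  From 300 m to 3700 m (environment): cools by 5.7 × 3.4 = 19.38°C, giving -2.68°C.
T_parcel − T_env = -4.89 − (-2.68) = -2.21°C

-2.21°C (parcel cooler than environment)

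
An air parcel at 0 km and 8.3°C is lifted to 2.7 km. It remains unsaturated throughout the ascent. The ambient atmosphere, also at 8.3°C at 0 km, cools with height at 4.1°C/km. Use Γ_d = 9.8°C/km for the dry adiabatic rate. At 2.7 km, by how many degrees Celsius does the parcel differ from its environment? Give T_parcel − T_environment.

-15.39°C (parcel cooler than environment)

Parcel:
  0 → 2700 m (dry, 9.8°C/km): ΔT = -9.8 × 2.7 = -26.46°C → T = -18.16°C
Environment:
  0 → 2700 m (environment, 4.1°C/km): ΔT = -4.1 × 2.7 = -11.07°C → T = -2.77°C
T_parcel − T_env = -18.16 − (-2.77) = -15.39°C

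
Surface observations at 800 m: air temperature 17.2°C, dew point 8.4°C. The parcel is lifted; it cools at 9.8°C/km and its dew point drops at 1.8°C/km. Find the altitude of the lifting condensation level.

1900 m

T and T_d converge at 9.8 − 1.8 = 8°C per km
Height above start = (17.2 − 8.4) / 8 = 1.1 km
LCL altitude = 800 m + 1100 m = 1900 m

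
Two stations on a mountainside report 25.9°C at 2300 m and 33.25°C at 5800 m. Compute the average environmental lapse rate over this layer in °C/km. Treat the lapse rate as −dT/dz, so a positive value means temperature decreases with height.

-2.1°C/km

Γ = −ΔT/Δz = (25.9 − 33.25) / (5800 − 2300) m
  = -7.35°C / 3.5 km = -2.1°C/km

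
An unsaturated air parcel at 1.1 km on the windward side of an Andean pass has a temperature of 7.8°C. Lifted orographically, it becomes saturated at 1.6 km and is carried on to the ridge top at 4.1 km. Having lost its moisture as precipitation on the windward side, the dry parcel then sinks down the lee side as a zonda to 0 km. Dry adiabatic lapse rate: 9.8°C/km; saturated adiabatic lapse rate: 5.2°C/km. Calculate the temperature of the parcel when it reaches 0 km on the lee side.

30.08°C

1100–1600 m, dry: Δz = 0.5 km ⇒ ΔT = -4.9°C; T = 2.9°C
1600–4100 m, saturated: Δz = 2.5 km ⇒ ΔT = -13°C; T = -10.1°C
4100–0 m, dry descent: Δz = 4.1 km ⇒ ΔT = +40.18°C; T = 30.08°C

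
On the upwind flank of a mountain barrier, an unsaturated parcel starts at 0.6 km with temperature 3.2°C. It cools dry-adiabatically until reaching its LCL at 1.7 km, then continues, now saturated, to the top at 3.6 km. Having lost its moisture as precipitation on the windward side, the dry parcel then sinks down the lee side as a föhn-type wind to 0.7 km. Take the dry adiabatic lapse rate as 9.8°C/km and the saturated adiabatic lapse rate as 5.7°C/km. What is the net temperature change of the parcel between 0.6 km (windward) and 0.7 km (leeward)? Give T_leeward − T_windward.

+6.81°C

600–1700 m, dry: Δz = 1.1 km ⇒ ΔT = -10.78°C; T = -7.58°C
1700–3600 m, saturated: Δz = 1.9 km ⇒ ΔT = -10.83°C; T = -18.41°C
3600–700 m, dry descent: Δz = 2.9 km ⇒ ΔT = +28.42°C; T = 10.01°C
Net change vs windward start: 10.01 − 3.2 = +6.81°C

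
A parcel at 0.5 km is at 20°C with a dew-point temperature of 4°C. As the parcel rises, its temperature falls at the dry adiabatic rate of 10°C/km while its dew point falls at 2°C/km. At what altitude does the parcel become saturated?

T and T_d converge at 10 − 2 = 8°C per km
Height above start = (20 − 4) / 8 = 2 km
LCL altitude = 500 m + 2000 m = 2500 m

2.5 km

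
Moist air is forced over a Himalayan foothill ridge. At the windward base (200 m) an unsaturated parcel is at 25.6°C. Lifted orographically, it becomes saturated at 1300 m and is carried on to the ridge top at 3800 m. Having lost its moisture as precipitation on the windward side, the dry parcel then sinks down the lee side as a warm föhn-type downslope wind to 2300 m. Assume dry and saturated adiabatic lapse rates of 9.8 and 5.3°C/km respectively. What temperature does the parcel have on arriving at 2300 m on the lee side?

16.27°C

200 → 1300 m (dry, 9.8°C/km): ΔT = -9.8 × 1.1 = -10.78°C → T = 14.82°C
1300 → 3800 m (saturated, 5.3°C/km): ΔT = -5.3 × 2.5 = -13.25°C → T = 1.57°C
3800 → 2300 m (dry descent, 9.8°C/km): ΔT = +9.8 × 1.5 = +14.7°C → T = 16.27°C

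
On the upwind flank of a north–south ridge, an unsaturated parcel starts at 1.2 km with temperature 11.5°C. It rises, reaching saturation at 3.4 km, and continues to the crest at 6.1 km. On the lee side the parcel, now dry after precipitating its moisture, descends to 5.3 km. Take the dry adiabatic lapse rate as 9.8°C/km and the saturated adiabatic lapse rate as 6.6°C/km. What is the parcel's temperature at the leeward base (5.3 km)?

-20.04°C

From 1200 m to 3400 m (dry): cools by 9.8 × 2.2 = 21.56°C, giving -10.06°C.
From 3400 m to 6100 m (saturated): cools by 6.6 × 2.7 = 17.82°C, giving -27.88°C.
From 6100 m to 5300 m (dry descent): warms by 9.8 × 0.8 = 7.84°C, giving -20.04°C.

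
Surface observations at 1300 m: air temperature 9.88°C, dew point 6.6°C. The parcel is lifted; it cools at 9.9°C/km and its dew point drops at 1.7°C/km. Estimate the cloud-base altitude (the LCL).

T and T_d converge at 9.9 − 1.7 = 8.2°C per km
Height above start = (9.88 − 6.6) / 8.2 = 0.4 km
LCL altitude = 1300 m + 400 m = 1700 m

1700 m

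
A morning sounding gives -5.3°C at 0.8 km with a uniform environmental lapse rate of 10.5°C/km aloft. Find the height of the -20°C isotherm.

2.2 km

Height above start = (-5.3 − (-20)) / 10.5 = 1.4 km
Altitude = 800 m + 1400 m = 2200 m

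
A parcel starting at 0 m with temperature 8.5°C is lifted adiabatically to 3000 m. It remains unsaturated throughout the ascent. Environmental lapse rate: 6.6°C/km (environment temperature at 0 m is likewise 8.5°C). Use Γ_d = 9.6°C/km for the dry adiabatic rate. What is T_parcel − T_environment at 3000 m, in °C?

-9°C (parcel cooler than environment)

Parcel:
  From 0 m to 3000 m (dry): cools by 9.6 × 3 = 28.8°C, giving -20.3°C.
Environment:
  From 0 m to 3000 m (environment): cools by 6.6 × 3 = 19.8°C, giving -11.3°C.
T_parcel − T_env = -20.3 − (-11.3) = -9°C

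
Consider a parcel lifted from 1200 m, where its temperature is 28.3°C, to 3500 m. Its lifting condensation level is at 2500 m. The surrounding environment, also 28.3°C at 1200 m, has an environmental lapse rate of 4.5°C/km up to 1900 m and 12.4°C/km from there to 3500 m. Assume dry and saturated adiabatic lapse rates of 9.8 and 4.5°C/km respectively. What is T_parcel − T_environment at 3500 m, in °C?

Parcel:
  1200–2500 m, dry: Δz = 1.3 km ⇒ ΔT = -12.74°C; T = 15.56°C
  2500–3500 m, saturated: Δz = 1 km ⇒ ΔT = -4.5°C; T = 11.06°C
Environment:
  1200–1900 m, environment, lower layer: Δz = 0.7 km ⇒ ΔT = -3.15°C; T = 25.15°C
  1900–3500 m, environment, upper layer: Δz = 1.6 km ⇒ ΔT = -19.84°C; T = 5.31°C
T_parcel − T_env = 11.06 − 5.31 = +5.75°C

+5.75°C (parcel warmer than environment)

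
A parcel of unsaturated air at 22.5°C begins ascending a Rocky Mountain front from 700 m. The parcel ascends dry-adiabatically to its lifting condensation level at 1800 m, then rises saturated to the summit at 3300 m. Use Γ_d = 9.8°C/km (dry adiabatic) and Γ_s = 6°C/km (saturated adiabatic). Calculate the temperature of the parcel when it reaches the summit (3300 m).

2.72°C

From 700 m to 1800 m (dry): cools by 9.8 × 1.1 = 10.78°C, giving 11.72°C.
From 1800 m to 3300 m (saturated): cools by 6 × 1.5 = 9°C, giving 2.72°C.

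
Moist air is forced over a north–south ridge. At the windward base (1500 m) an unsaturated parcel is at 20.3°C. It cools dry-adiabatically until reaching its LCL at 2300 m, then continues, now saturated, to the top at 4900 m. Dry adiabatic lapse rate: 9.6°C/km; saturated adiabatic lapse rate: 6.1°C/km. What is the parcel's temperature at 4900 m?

Dry to 2300 m: -9.6 × 0.8 km = -7.68°C, so T = 12.62°C.
Saturated to 4900 m: -6.1 × 2.6 km = -15.86°C, so T = -3.24°C.

-3.24°C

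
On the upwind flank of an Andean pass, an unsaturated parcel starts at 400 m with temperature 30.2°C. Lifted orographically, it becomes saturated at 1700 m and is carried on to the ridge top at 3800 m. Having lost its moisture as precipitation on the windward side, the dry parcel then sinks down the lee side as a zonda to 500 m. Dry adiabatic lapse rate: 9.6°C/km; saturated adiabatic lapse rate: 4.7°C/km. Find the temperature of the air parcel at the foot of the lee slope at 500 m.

39.53°C

Dry to 1700 m: -9.6 × 1.3 km = -12.48°C, so T = 17.72°C.
Saturated to 3800 m: -4.7 × 2.1 km = -9.87°C, so T = 7.85°C.
Dry descent to 500 m: +9.6 × 3.3 km = +31.68°C, so T = 39.53°C.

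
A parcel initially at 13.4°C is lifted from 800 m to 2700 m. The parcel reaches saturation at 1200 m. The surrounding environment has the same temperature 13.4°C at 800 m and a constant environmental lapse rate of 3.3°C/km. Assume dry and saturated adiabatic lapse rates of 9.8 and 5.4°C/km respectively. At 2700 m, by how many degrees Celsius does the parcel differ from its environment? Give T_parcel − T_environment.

Parcel:
  From 800 m to 1200 m (dry): cools by 9.8 × 0.4 = 3.92°C, giving 9.48°C.
  From 1200 m to 2700 m (saturated): cools by 5.4 × 1.5 = 8.1°C, giving 1.38°C.
Environment:
  From 800 m to 2700 m (environment): cools by 3.3 × 1.9 = 6.27°C, giving 7.13°C.
T_parcel − T_env = 1.38 − 7.13 = -5.75°C

-5.75°C (parcel cooler than environment)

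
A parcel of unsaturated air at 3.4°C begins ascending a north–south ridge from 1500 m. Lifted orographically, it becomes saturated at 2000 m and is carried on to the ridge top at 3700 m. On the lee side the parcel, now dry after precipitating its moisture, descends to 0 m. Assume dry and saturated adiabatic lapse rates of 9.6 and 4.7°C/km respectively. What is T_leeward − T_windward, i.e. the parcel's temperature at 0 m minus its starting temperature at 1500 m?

+22.73°C

From 1500 m to 2000 m (dry): cools by 9.6 × 0.5 = 4.8°C, giving -1.4°C.
From 2000 m to 3700 m (saturated): cools by 4.7 × 1.7 = 7.99°C, giving -9.39°C.
From 3700 m to 0 m (dry descent): warms by 9.6 × 3.7 = 35.52°C, giving 26.13°C.
Net change vs windward start: 26.13 − 3.4 = +22.73°C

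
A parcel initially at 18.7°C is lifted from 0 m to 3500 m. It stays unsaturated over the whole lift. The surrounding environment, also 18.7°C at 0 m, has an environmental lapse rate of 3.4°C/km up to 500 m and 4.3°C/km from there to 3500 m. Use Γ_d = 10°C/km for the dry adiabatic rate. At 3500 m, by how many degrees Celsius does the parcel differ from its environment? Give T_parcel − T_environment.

Parcel:
  0 → 3500 m (dry, 10°C/km): ΔT = -10 × 3.5 = -35°C → T = -16.3°C
Environment:
  0 → 500 m (environment, lower layer, 3.4°C/km): ΔT = -3.4 × 0.5 = -1.7°C → T = 17°C
  500 → 3500 m (environment, upper layer, 4.3°C/km): ΔT = -4.3 × 3 = -12.9°C → T = 4.1°C
T_parcel − T_env = -16.3 − 4.1 = -20.4°C

-20.4°C (parcel cooler than environment)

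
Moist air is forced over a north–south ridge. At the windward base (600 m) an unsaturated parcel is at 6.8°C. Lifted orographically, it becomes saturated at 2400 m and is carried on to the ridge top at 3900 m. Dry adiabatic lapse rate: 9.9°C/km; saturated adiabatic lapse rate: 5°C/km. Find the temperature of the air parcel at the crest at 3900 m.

600–2400 m, dry: Δz = 1.8 km ⇒ ΔT = -17.82°C; T = -11.02°C
2400–3900 m, saturated: Δz = 1.5 km ⇒ ΔT = -7.5°C; T = -18.52°C

-18.52°C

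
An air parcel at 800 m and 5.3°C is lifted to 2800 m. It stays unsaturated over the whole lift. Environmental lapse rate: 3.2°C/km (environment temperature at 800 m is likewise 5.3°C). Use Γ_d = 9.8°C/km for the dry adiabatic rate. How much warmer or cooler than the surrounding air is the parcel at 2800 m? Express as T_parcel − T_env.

Parcel:
  From 800 m to 2800 m (dry): cools by 9.8 × 2 = 19.6°C, giving -14.3°C.
Environment:
  From 800 m to 2800 m (environment): cools by 3.2 × 2 = 6.4°C, giving -1.1°C.
T_parcel − T_env = -14.3 − (-1.1) = -13.2°C

-13.2°C (parcel cooler than environment)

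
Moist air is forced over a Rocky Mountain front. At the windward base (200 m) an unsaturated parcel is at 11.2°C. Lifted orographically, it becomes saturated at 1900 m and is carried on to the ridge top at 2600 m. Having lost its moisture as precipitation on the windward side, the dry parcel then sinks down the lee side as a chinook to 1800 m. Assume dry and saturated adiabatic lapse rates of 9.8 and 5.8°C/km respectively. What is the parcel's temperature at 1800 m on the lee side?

200 → 1900 m (dry, 9.8°C/km): ΔT = -9.8 × 1.7 = -16.66°C → T = -5.46°C
1900 → 2600 m (saturated, 5.8°C/km): ΔT = -5.8 × 0.7 = -4.06°C → T = -9.52°C
2600 → 1800 m (dry descent, 9.8°C/km): ΔT = +9.8 × 0.8 = +7.84°C → T = -1.68°C

-1.68°C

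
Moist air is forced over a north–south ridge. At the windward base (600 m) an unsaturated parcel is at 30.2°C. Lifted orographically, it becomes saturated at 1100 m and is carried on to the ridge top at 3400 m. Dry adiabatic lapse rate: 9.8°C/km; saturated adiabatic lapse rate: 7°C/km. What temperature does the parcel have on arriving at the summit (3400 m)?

9.2°C

600–1100 m, dry: Δz = 0.5 km ⇒ ΔT = -4.9°C; T = 25.3°C
1100–3400 m, saturated: Δz = 2.3 km ⇒ ΔT = -16.1°C; T = 9.2°C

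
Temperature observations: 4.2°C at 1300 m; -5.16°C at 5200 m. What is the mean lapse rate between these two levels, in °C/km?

2.4°C/km

Γ = −ΔT/Δz = (4.2 − (-5.16)) / (5200 − 1300) m
  = 9.36°C / 3.9 km = 2.4°C/km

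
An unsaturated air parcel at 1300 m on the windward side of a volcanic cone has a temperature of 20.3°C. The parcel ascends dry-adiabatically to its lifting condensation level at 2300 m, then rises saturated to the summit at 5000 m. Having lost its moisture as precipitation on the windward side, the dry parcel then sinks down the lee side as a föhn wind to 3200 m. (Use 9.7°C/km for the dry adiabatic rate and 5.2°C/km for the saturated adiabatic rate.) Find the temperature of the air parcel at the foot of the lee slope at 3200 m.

14.02°C

From 1300 m to 2300 m (dry): cools by 9.7 × 1 = 9.7°C, giving 10.6°C.
From 2300 m to 5000 m (saturated): cools by 5.2 × 2.7 = 14.04°C, giving -3.44°C.
From 5000 m to 3200 m (dry descent): warms by 9.7 × 1.8 = 17.46°C, giving 14.02°C.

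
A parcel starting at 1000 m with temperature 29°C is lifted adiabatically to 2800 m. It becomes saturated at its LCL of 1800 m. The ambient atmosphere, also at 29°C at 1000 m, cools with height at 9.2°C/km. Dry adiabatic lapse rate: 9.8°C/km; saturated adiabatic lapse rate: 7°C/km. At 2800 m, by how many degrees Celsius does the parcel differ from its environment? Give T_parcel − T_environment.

Parcel:
  Dry to 1800 m: -9.8 × 0.8 km = -7.84°C, so T = 21.16°C.
  Saturated to 2800 m: -7 × 1 km = -7°C, so T = 14.16°C.
Environment:
  Environment to 2800 m: -9.2 × 1.8 km = -16.56°C, so T = 12.44°C.
T_parcel − T_env = 14.16 − 12.44 = +1.72°C

+1.72°C (parcel warmer than environment)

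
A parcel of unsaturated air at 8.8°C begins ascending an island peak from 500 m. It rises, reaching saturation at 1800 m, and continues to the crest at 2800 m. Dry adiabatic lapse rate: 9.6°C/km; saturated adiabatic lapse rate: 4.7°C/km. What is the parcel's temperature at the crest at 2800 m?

500 → 1800 m (dry, 9.6°C/km): ΔT = -9.6 × 1.3 = -12.48°C → T = -3.68°C
1800 → 2800 m (saturated, 4.7°C/km): ΔT = -4.7 × 1 = -4.7°C → T = -8.38°C

-8.38°C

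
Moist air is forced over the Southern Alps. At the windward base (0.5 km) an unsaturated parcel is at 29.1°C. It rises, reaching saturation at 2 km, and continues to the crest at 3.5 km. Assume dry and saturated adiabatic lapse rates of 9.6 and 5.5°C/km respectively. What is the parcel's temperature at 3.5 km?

500 → 2000 m (dry, 9.6°C/km): ΔT = -9.6 × 1.5 = -14.4°C → T = 14.7°C
2000 → 3500 m (saturated, 5.5°C/km): ΔT = -5.5 × 1.5 = -8.25°C → T = 6.45°C

6.45°C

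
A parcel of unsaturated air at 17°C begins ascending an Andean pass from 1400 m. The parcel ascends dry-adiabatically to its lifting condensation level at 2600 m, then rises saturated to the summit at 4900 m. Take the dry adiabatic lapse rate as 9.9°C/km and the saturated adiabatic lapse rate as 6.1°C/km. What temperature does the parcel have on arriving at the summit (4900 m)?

From 1400 m to 2600 m (dry): cools by 9.9 × 1.2 = 11.88°C, giving 5.12°C.
From 2600 m to 4900 m (saturated): cools by 6.1 × 2.3 = 14.03°C, giving -8.91°C.

-8.91°C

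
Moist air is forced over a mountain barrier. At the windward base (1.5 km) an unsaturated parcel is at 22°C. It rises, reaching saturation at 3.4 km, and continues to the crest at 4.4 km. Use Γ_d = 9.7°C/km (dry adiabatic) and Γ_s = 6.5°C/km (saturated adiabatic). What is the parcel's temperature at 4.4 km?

-2.93°C

Dry to 3400 m: -9.7 × 1.9 km = -18.43°C, so T = 3.57°C.
Saturated to 4400 m: -6.5 × 1 km = -6.5°C, so T = -2.93°C.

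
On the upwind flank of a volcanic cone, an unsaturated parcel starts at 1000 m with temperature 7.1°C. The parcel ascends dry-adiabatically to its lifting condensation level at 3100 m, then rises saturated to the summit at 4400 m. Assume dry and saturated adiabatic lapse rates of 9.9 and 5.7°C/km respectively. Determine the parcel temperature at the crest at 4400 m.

-21.1°C

1000–3100 m, dry: Δz = 2.1 km ⇒ ΔT = -20.79°C; T = -13.69°C
3100–4400 m, saturated: Δz = 1.3 km ⇒ ΔT = -7.41°C; T = -21.1°C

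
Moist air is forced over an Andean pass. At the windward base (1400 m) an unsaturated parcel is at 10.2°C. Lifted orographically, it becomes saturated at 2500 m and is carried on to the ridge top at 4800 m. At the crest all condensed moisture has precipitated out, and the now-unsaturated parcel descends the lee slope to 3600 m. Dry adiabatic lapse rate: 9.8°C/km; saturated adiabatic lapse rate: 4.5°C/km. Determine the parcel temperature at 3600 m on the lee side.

1400–2500 m, dry: Δz = 1.1 km ⇒ ΔT = -10.78°C; T = -0.58°C
2500–4800 m, saturated: Δz = 2.3 km ⇒ ΔT = -10.35°C; T = -10.93°C
4800–3600 m, dry descent: Δz = 1.2 km ⇒ ΔT = +11.76°C; T = 0.83°C

0.83°C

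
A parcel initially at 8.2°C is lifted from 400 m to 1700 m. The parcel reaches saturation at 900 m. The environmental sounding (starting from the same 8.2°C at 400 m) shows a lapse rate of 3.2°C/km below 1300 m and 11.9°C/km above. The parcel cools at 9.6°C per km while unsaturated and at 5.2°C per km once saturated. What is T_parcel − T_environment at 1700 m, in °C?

-1.32°C (parcel cooler than environment)

Parcel:
  Dry to 900 m: -9.6 × 0.5 km = -4.8°C, so T = 3.4°C.
  Saturated to 1700 m: -5.2 × 0.8 km = -4.16°C, so T = -0.76°C.
Environment:
  Environment, lower layer to 1300 m: -3.2 × 0.9 km = -2.88°C, so T = 5.32°C.
  Environment, upper layer to 1700 m: -11.9 × 0.4 km = -4.76°C, so T = 0.56°C.
T_parcel − T_env = -0.76 − 0.56 = -1.32°C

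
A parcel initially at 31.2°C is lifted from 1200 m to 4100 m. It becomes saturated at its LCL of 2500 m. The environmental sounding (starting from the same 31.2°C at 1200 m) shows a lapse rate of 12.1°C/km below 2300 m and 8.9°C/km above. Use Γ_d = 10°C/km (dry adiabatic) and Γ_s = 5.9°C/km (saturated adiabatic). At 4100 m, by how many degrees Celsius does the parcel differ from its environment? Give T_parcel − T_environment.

Parcel:
  From 1200 m to 2500 m (dry): cools by 10 × 1.3 = 13°C, giving 18.2°C.
  From 2500 m to 4100 m (saturated): cools by 5.9 × 1.6 = 9.44°C, giving 8.76°C.
Environment:
  From 1200 m to 2300 m (environment, lower layer): cools by 12.1 × 1.1 = 13.31°C, giving 17.89°C.
  From 2300 m to 4100 m (environment, upper layer): cools by 8.9 × 1.8 = 16.02°C, giving 1.87°C.
T_parcel − T_env = 8.76 − 1.87 = +6.89°C

+6.89°C (parcel warmer than environment)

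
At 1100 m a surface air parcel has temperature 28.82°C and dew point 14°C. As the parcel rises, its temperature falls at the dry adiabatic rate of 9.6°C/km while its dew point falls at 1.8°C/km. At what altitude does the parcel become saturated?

T and T_d converge at 9.6 − 1.8 = 7.8°C per km
Height above start = (28.82 − 14) / 7.8 = 1.9 km
LCL altitude = 1100 m + 1900 m = 3000 m

3000 m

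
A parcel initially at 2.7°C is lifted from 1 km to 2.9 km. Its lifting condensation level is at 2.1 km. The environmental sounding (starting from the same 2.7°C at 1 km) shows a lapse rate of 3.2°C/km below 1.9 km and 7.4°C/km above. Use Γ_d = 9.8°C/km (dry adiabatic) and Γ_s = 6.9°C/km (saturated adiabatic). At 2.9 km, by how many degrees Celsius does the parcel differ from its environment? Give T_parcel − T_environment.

-6.02°C (parcel cooler than environment)

Parcel:
  1000–2100 m, dry: Δz = 1.1 km ⇒ ΔT = -10.78°C; T = -8.08°C
  2100–2900 m, saturated: Δz = 0.8 km ⇒ ΔT = -5.52°C; T = -13.6°C
Environment:
  1000–1900 m, environment, lower layer: Δz = 0.9 km ⇒ ΔT = -2.88°C; T = -0.18°C
  1900–2900 m, environment, upper layer: Δz = 1 km ⇒ ΔT = -7.4°C; T = -7.58°C
T_parcel − T_env = -13.6 − (-7.58) = -6.02°C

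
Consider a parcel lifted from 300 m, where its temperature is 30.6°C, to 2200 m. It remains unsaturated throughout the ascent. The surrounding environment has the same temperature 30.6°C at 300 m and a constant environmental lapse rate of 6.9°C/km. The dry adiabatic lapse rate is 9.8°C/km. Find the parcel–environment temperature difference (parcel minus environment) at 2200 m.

-5.51°C (parcel cooler than environment)

Parcel:
  From 300 m to 2200 m (dry): cools by 9.8 × 1.9 = 18.62°C, giving 11.98°C.
Environment:
  From 300 m to 2200 m (environment): cools by 6.9 × 1.9 = 13.11°C, giving 17.49°C.
T_parcel − T_env = 11.98 − 17.49 = -5.51°C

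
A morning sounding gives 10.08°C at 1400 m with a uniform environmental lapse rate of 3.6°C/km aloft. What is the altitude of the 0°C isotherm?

Height above start = (10.08 − 0) / 3.6 = 2.8 km
Altitude = 1400 m + 2800 m = 4200 m

4200 m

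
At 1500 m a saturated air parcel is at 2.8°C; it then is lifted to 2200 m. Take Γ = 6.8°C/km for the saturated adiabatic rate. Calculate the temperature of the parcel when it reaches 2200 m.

-1.96°C

1500 → 2200 m (saturated adiabatic, 6.8°C/km): ΔT = -6.8 × 0.7 = -4.76°C → T = -1.96°C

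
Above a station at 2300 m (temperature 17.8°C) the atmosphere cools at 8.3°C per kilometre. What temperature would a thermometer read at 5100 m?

-5.44°C

Environmental to 5100 m: -8.3 × 2.8 km = -23.24°C, so T = -5.44°C.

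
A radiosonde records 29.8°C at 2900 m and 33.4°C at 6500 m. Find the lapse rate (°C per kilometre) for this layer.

-1°C/km

Γ = −ΔT/Δz = (29.8 − 33.4) / (6500 − 2900) m
  = -3.6°C / 3.6 km = -1°C/km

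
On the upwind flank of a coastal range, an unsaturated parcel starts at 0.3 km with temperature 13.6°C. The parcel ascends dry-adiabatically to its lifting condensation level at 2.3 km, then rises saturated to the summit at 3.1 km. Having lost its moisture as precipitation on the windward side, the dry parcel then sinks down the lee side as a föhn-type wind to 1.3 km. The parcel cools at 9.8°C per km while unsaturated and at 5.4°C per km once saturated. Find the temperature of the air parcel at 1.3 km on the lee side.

7.32°C

300–2300 m, dry: Δz = 2 km ⇒ ΔT = -19.6°C; T = -6°C
2300–3100 m, saturated: Δz = 0.8 km ⇒ ΔT = -4.32°C; T = -10.32°C
3100–1300 m, dry descent: Δz = 1.8 km ⇒ ΔT = +17.64°C; T = 7.32°C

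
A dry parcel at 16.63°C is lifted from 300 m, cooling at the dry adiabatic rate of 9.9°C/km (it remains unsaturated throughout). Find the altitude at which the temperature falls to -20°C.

4000 m

Height above start = (16.63 − (-20)) / 9.9 = 3.7 km
Altitude = 300 m + 3700 m = 4000 m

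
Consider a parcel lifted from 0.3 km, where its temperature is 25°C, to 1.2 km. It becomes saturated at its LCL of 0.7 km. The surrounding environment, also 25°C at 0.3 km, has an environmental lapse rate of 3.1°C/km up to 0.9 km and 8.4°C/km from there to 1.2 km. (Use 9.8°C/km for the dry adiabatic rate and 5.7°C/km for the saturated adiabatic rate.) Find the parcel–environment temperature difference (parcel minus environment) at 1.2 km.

-2.39°C (parcel cooler than environment)

Parcel:
  Dry to 700 m: -9.8 × 0.4 km = -3.92°C, so T = 21.08°C.
  Saturated to 1200 m: -5.7 × 0.5 km = -2.85°C, so T = 18.23°C.
Environment:
  Environment, lower layer to 900 m: -3.1 × 0.6 km = -1.86°C, so T = 23.14°C.
  Environment, upper layer to 1200 m: -8.4 × 0.3 km = -2.52°C, so T = 20.62°C.
T_parcel − T_env = 18.23 − 20.62 = -2.39°C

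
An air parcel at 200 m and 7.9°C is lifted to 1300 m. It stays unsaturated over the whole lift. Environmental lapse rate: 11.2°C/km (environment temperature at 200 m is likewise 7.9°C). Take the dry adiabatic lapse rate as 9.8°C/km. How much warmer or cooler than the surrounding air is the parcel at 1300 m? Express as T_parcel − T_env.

+1.54°C (parcel warmer than environment)

Parcel:
  Dry to 1300 m: -9.8 × 1.1 km = -10.78°C, so T = -2.88°C.
Environment:
  Environment to 1300 m: -11.2 × 1.1 km = -12.32°C, so T = -4.42°C.
T_parcel − T_env = -2.88 − (-4.42) = +1.54°C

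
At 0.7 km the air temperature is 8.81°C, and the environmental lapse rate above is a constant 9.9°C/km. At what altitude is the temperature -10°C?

2.6 km

Height above start = (8.81 − (-10)) / 9.9 = 1.9 km
Altitude = 700 m + 1900 m = 2600 m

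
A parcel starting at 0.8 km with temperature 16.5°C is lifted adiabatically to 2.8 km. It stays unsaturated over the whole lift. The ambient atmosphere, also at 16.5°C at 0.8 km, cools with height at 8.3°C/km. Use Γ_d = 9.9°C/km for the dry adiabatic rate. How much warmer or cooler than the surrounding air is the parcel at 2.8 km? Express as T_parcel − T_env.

-3.2°C (parcel cooler than environment)

Parcel:
  From 800 m to 2800 m (dry): cools by 9.9 × 2 = 19.8°C, giving -3.3°C.
Environment:
  From 800 m to 2800 m (environment): cools by 8.3 × 2 = 16.6°C, giving -0.1°C.
T_parcel − T_env = -3.3 − (-0.1) = -3.2°C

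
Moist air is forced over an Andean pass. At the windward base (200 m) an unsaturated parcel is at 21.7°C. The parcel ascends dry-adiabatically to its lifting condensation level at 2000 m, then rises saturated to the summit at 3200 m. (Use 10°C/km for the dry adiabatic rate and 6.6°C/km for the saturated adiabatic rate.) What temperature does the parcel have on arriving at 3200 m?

-4.22°C

From 200 m to 2000 m (dry): cools by 10 × 1.8 = 18°C, giving 3.7°C.
From 2000 m to 3200 m (saturated): cools by 6.6 × 1.2 = 7.92°C, giving -4.22°C.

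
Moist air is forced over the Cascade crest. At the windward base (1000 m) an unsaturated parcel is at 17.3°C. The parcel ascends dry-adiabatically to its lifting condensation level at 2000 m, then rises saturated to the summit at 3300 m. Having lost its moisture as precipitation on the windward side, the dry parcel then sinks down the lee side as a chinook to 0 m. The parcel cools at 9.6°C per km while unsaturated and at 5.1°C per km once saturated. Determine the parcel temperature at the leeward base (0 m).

32.75°C

Dry to 2000 m: -9.6 × 1 km = -9.6°C, so T = 7.7°C.
Saturated to 3300 m: -5.1 × 1.3 km = -6.63°C, so T = 1.07°C.
Dry descent to 0 m: +9.6 × 3.3 km = +31.68°C, so T = 32.75°C.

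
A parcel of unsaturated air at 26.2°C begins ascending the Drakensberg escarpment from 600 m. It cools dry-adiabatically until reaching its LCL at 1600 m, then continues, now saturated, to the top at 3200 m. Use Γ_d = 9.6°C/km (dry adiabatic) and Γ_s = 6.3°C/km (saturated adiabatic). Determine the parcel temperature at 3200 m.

600–1600 m, dry: Δz = 1 km ⇒ ΔT = -9.6°C; T = 16.6°C
1600–3200 m, saturated: Δz = 1.6 km ⇒ ΔT = -10.08°C; T = 6.52°C

6.52°C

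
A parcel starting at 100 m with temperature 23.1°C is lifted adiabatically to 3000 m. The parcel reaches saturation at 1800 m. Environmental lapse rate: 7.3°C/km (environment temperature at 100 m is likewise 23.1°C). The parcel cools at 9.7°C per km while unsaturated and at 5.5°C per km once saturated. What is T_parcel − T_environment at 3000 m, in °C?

Parcel:
  100 → 1800 m (dry, 9.7°C/km): ΔT = -9.7 × 1.7 = -16.49°C → T = 6.61°C
  1800 → 3000 m (saturated, 5.5°C/km): ΔT = -5.5 × 1.2 = -6.6°C → T = 0.01°C
Environment:
  100 → 3000 m (environment, 7.3°C/km): ΔT = -7.3 × 2.9 = -21.17°C → T = 1.93°C
T_parcel − T_env = 0.01 − 1.93 = -1.92°C

-1.92°C (parcel cooler than environment)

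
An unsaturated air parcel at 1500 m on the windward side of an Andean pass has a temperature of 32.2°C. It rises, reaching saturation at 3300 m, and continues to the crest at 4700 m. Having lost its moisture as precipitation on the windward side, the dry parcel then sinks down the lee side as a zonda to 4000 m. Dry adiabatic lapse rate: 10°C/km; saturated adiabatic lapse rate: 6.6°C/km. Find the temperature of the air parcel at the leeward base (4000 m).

11.96°C

From 1500 m to 3300 m (dry): cools by 10 × 1.8 = 18°C, giving 14.2°C.
From 3300 m to 4700 m (saturated): cools by 6.6 × 1.4 = 9.24°C, giving 4.96°C.
From 4700 m to 4000 m (dry descent): warms by 10 × 0.7 = 7°C, giving 11.96°C.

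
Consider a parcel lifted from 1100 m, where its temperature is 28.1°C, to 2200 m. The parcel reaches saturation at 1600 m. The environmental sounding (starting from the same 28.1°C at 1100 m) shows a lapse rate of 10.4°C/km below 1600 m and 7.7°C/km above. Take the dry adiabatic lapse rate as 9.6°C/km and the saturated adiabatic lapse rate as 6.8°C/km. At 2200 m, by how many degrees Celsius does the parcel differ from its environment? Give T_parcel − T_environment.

+0.94°C (parcel warmer than environment)

Parcel:
  From 1100 m to 1600 m (dry): cools by 9.6 × 0.5 = 4.8°C, giving 23.3°C.
  From 1600 m to 2200 m (saturated): cools by 6.8 × 0.6 = 4.08°C, giving 19.22°C.
Environment:
  From 1100 m to 1600 m (environment, lower layer): cools by 10.4 × 0.5 = 5.2°C, giving 22.9°C.
  From 1600 m to 2200 m (environment, upper layer): cools by 7.7 × 0.6 = 4.62°C, giving 18.28°C.
T_parcel − T_env = 19.22 − 18.28 = +0.94°C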